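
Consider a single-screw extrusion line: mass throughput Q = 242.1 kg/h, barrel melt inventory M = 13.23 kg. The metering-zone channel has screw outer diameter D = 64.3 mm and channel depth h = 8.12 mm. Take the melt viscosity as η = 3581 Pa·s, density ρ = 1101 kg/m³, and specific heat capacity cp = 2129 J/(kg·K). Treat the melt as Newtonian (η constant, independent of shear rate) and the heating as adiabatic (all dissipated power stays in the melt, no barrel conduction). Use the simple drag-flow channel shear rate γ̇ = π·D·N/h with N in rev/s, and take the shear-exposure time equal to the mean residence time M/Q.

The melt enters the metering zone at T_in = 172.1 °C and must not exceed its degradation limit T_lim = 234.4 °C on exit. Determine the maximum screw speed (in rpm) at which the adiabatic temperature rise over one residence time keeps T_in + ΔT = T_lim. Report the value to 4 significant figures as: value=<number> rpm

value=34.72 rpm

Q_s = Q / 3600 = 242.1 / 3600 = 0.06725 kg/s
t_res = M / Q_s = 13.23 ÷ 0.06725 = 196.729 s
Convert to metres: D = 0.0643 m, h = 0.00812 m
ΔT_a = T_lim − T_in = 234.4 − 172.1 = 62.3 K
γ̇_max² = ΔT_a·ρ·cp / (η·t_res) = [62.3 × 1101 × 2129] / [3581 × 196.729] = 207.29 s⁻²
γ̇_max = √207.29 = 14.3976 s⁻¹
N_max = γ̇_max h / (πD) = 14.3976·0.00812/(π·0.0643) = 0.578742 rev/s → ×60 = 34.7245 rpm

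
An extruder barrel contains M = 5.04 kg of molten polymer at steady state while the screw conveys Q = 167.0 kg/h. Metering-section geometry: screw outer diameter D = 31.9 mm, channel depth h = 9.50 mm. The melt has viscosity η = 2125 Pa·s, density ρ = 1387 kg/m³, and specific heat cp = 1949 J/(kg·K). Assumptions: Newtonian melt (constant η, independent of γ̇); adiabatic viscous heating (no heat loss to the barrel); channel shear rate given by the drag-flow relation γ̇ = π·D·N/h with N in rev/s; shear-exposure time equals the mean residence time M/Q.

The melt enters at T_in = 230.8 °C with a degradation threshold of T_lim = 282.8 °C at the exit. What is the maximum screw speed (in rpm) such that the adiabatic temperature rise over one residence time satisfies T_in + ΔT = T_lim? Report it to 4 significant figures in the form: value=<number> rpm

Q_s = Q / 3600 = 167.0 / 3600 = 0.0463889 kg/s
Mean residence time: t_res = M/Q_s = 5.04 kg / 0.0463889 kg/s = 108.647 s
D = 31.9 mm = 0.0319 m;  h = 9.50 mm = 0.0095 m
ΔT_a = T_lim − T_in = 282.8 °C − 230.8 °C = 52 K
γ̇_max² = ΔT_a·ρ·cp/(η·t_res) = 52·1387·1949/(2125·108.647) = 608.858 s⁻²
γ̇_max = √608.858 = 24.6751 s⁻¹
N_max = γ̇_max h / (πD) = 24.6751·0.0095/(π·0.0319) = 2.33906 rev/s → ×60 = 140.344 rpm

value=140.3 rpm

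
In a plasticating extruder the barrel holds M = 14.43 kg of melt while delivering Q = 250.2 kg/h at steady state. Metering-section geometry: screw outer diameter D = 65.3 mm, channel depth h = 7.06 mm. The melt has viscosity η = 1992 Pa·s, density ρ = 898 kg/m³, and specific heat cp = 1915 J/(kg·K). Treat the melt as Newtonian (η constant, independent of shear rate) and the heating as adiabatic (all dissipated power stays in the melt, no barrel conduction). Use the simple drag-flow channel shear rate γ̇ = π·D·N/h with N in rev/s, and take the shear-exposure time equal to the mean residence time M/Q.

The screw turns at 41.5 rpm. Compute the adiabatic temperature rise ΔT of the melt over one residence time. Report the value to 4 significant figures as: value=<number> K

Convert throughput: Q = 250.2 kg/h = 250.2/3600 = 0.0695 kg/s
Mean residence time: t_res = M/Q_s = 14.43 kg / 0.0695 kg/s = 207.626 s
Geometry in metres: D = 65.3 mm → 0.0653 m, h = 7.06 mm → 0.00706 m; screw speed N = 41.5 rpm = 0.691667 rev/s
γ̇ = π D N / h = (π)(0.0653)(0.691667) / 0.00706 = 20.0981 s⁻¹
Adiabatic rise: ΔT = η γ̇² t_res / (ρ cp) = 1992·(20.0981)²·207.626 / (898·1915) = 97.1485 K

value=97.15 K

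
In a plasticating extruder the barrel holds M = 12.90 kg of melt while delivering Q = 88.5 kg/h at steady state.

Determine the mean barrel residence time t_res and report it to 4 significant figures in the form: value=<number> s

value=524.7 s

Throughput in SI: Q_s = 88.5 kg/h ÷ 3600 s/h = 0.0245833 kg/s
Mean residence time: t_res = M/Q_s = 12.90 kg / 0.0245833 kg/s = 524.746 s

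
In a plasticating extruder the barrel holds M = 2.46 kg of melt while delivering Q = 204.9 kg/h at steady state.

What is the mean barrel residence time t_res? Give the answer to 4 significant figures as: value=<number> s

Throughput in SI: Q_s = 204.9 kg/h ÷ 3600 s/h = 0.0569167 kg/s
Mean residence time: t_res = M/Q_s = 2.46 kg / 0.0569167 kg/s = 43.2211 s

value=43.22 s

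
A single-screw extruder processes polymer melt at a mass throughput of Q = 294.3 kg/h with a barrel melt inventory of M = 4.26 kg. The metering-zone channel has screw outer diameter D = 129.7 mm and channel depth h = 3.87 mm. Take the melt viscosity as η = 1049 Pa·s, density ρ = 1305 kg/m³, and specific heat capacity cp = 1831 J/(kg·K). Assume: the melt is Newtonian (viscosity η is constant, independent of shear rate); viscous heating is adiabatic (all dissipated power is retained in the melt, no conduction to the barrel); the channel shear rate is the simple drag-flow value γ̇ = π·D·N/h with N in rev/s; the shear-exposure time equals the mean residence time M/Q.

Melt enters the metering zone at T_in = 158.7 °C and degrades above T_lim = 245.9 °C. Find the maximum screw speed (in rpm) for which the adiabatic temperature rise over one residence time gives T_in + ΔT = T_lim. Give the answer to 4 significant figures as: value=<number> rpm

Throughput in SI: Q_s = 294.3 kg/h ÷ 3600 s/h = 0.08175 kg/s
t_res = M / Q_s = 4.26 / 0.08175 = 52.1101 s
Geometry in SI: D = 129.7 mm → 0.1297 m, h = 3.87 mm → 0.00387 m
ΔT_a = T_lim − T_in = 245.9 °C − 158.7 °C = 87.2 K
Invert ΔT = ηγ̇²t_res/(ρcp) for γ̇: γ̇_max² = ΔT_a ρ cp / (η t_res) = 87.2·1305·1831 / (1049·52.1101) = 3811.69 s⁻²
γ̇_max = √3811.69 = 61.7389 s⁻¹
Solve γ̇ = πDN/h for N: N_max = γ̇_max·h/(π·D) = 61.7389 × 0.00387 / (π × 0.1297) = 0.586381 rev/s = 35.1829 rpm

value=35.18 rpm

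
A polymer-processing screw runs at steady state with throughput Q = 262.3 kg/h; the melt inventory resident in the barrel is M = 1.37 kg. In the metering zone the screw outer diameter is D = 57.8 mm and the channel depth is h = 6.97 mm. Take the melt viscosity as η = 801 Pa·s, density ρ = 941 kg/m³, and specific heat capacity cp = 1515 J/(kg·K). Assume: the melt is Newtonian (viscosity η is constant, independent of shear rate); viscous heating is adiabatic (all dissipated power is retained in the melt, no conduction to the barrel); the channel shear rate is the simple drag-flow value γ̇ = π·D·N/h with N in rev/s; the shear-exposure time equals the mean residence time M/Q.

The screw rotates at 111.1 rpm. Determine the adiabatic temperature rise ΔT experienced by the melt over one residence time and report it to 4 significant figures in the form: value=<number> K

Throughput in SI: Q_s = 262.3 kg/h ÷ 3600 s/h = 0.0728611 kg/s
Mean residence time: t_res = M/Q_s = 1.37 kg / 0.0728611 kg/s = 18.8029 s
D = 57.8 mm = 0.0578 m;  h = 6.97 mm = 0.00697 m;  N = 111.1 rpm / 60 = 1.85167 rev/s
γ̇ = π·D·N / h = π · 0.0578 · 1.85167 / 0.00697 = 48.24 s⁻¹
Adiabatic rise: ΔT = η γ̇² t_res / (ρ cp) = 801·(48.24)²·18.8029 / (941·1515) = 24.585 K

value=24.59 K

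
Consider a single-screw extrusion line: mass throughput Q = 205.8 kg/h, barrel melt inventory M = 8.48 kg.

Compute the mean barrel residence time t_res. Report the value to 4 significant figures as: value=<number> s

Throughput in SI: Q_s = 205.8 kg/h ÷ 3600 s/h = 0.0571667 kg/s
t_res = M / Q_s = 8.48 / 0.0571667 = 148.338 s

value=148.3 s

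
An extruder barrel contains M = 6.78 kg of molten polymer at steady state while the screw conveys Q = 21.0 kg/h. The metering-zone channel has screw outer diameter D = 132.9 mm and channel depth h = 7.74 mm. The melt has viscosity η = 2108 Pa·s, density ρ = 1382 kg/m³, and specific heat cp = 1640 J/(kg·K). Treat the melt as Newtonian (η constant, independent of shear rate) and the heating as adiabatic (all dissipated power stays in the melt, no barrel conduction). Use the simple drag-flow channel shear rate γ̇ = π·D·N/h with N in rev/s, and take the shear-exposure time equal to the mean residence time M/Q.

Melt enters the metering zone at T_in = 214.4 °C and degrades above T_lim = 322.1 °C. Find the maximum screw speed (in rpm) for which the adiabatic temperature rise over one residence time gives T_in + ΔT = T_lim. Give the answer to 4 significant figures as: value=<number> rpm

Throughput in SI: Q_s = 21.0 kg/h ÷ 3600 s/h = 0.00583333 kg/s
Mean residence time: t_res = M/Q_s = 6.78 kg / 0.00583333 kg/s = 1162.29 s
Convert to metres: D = 0.1329 m, h = 0.00774 m
ΔT_a = T_lim − T_in = 322.1 °C − 214.4 °C = 107.7 K
γ̇_max² = ΔT_a·ρ·cp/(η·t_res) = 107.7·1382·1640/(2108·1162.29) = 99.6286 s⁻²
Take the square root: γ̇_max = √(99.6286) = 9.98141 s⁻¹
Solve γ̇ = πDN/h for N: N_max = γ̇_max·h/(π·D) = 9.98141 × 0.00774 / (π × 0.1329) = 0.185037 rev/s = 11.1022 rpm

value=11.10 rpm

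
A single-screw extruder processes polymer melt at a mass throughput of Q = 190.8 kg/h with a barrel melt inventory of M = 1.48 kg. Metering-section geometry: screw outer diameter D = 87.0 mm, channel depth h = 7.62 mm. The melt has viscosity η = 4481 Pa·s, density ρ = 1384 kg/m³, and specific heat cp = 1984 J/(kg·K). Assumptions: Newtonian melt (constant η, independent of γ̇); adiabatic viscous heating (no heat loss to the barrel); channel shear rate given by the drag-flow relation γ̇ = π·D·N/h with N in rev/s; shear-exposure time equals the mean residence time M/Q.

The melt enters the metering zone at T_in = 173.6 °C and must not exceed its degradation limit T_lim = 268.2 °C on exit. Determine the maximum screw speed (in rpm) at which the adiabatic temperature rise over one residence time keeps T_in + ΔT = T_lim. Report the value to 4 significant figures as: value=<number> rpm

Q_s = Q / 3600 = 190.8 / 3600 = 0.053 kg/s
t_res = M / Q_s = 1.48 / 0.053 = 27.9245 s
D = 87.0 mm = 0.087 m;  h = 7.62 mm = 0.00762 m
ΔT_a = T_lim − T_in = 268.2 °C − 173.6 °C = 94.6 K
γ̇_max² = ΔT_a·ρ·cp / (η·t_res) = [94.6 × 1384 × 1984] / [4481 × 27.9245] = 2075.91 s⁻²
γ̇_max = √2075.91 = 45.5621 s⁻¹
N_max = γ̇_max·h / (π·D) = 45.5621 · 0.00762 / (π · 0.087) = 1.27025 rev/s = 76.2151 rpm

value=76.22 rpm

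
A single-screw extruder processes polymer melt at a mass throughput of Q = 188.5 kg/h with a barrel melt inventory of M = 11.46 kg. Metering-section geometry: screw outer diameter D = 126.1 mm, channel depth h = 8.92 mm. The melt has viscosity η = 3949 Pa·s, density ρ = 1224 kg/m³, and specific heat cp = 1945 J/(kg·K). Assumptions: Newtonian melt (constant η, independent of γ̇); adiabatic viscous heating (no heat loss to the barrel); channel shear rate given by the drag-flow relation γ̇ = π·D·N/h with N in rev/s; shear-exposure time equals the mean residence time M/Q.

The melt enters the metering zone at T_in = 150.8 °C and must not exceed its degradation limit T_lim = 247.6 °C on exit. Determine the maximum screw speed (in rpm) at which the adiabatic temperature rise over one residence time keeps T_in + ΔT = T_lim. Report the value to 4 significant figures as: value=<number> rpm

value=22.06 rpm

Convert throughput: Q = 188.5 kg/h = 188.5/3600 = 0.0523611 kg/s
Mean residence time: t_res = M/Q_s = 11.46 kg / 0.0523611 kg/s = 218.865 s
Convert to metres: D = 0.1261 m, h = 0.00892 m
ΔT_a = T_lim − T_in = 247.6 °C − 150.8 °C = 96.8 K
γ̇_max² = ΔT_a·ρ·cp/(η·t_res) = 96.8·1224·1945/(3949·218.865) = 266.633 s⁻²
Take the square root: γ̇_max = √(266.633) = 16.3289 s⁻¹
Solve γ̇ = πDN/h for N: N_max = γ̇_max·h/(π·D) = 16.3289 × 0.00892 / (π × 0.1261) = 0.367669 rev/s = 22.0601 rpm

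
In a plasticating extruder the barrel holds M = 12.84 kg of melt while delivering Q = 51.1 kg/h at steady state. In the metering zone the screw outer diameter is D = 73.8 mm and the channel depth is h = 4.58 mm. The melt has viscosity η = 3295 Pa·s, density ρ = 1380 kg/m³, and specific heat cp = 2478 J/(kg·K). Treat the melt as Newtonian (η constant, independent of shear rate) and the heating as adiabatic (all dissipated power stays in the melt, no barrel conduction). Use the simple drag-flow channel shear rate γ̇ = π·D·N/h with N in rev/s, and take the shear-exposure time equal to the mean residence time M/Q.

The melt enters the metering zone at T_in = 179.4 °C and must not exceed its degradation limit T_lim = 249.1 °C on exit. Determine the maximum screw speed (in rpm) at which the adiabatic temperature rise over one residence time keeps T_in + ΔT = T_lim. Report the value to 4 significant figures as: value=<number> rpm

Q_s = Q / 3600 = 51.1 / 3600 = 0.0141944 kg/s
t_res = M / Q_s = 12.84 ÷ 0.0141944 = 904.579 s
Convert to metres: D = 0.0738 m, h = 0.00458 m
ΔT_a = T_lim − T_in = 249.1 °C − 179.4 °C = 69.7 K
γ̇_max² = ΔT_a·ρ·cp/(η·t_res) = 69.7·1380·2478/(3295·904.579) = 79.9671 s⁻²
γ̇_max = sqrt(79.9671) = 8.94243 s⁻¹
Solve γ̇ = πDN/h for N: N_max = γ̇_max·h/(π·D) = 8.94243 × 0.00458 / (π × 0.0738) = 0.17665 rev/s = 10.599 rpm

value=10.60 rpm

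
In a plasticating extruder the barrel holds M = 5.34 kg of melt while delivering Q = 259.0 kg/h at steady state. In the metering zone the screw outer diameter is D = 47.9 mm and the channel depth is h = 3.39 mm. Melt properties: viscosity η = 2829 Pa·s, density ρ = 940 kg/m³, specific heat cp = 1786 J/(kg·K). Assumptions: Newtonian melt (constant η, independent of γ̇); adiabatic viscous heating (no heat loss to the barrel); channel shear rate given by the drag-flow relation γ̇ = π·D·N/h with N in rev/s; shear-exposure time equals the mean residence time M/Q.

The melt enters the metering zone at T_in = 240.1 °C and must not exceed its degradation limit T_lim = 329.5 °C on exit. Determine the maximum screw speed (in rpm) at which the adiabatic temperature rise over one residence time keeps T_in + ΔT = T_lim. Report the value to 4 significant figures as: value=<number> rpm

value=36.14 rpm

Q_s = Q / 3600 = 259.0 / 3600 = 0.0719444 kg/s
Mean residence time: t_res = M/Q_s = 5.34 kg / 0.0719444 kg/s = 74.2239 s
Convert to metres: D = 0.0479 m, h = 0.00339 m
Allowable rise: ΔT_a = T_lim − T_in = 329.5 − 240.1 = 89.4 K
γ̇_max² = ΔT_a·ρ·cp/(η·t_res) = 89.4·940·1786/(2829·74.2239) = 714.776 s⁻²
Take the square root: γ̇_max = √(714.776) = 26.7353 s⁻¹
Solve γ̇ = πDN/h for N: N_max = γ̇_max·h/(π·D) = 26.7353 × 0.00339 / (π × 0.0479) = 0.602281 rev/s = 36.1369 rpm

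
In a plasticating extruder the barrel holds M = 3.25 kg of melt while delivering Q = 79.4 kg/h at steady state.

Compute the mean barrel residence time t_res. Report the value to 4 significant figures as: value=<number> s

Convert throughput: Q = 79.4 kg/h = 79.4/3600 = 0.0220556 kg/s
t_res = M / Q_s = 3.25 / 0.0220556 = 147.355 s

value=147.4 s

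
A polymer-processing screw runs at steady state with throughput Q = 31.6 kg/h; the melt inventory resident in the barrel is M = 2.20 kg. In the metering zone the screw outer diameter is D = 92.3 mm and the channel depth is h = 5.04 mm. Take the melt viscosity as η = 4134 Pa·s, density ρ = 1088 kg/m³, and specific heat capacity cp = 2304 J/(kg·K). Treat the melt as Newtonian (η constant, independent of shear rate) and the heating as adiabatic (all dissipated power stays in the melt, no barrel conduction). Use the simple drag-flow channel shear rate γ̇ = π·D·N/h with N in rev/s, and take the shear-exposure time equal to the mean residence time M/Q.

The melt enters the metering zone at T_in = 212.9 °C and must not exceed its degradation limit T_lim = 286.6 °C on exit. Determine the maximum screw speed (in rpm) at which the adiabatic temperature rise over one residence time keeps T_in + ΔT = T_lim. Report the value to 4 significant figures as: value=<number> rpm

Q_s = Q / 3600 = 31.6 / 3600 = 0.00877778 kg/s
t_res = M / Q_s = 2.20 ÷ 0.00877778 = 250.633 s
Convert to metres: D = 0.0923 m, h = 0.00504 m
ΔT_a = T_lim − T_in = 286.6 − 212.9 = 73.7 K
Invert ΔT = ηγ̇²t_res/(ρcp) for γ̇: γ̇_max² = ΔT_a ρ cp / (η t_res) = 73.7·1088·2304 / (4134·250.633) = 178.308 s⁻²
γ̇_max = sqrt(178.308) = 13.3532 s⁻¹
N_max = γ̇_max·h / (π·D) = 13.3532 · 0.00504 / (π · 0.0923) = 0.232094 rev/s = 13.9256 rpm

value=13.93 rpm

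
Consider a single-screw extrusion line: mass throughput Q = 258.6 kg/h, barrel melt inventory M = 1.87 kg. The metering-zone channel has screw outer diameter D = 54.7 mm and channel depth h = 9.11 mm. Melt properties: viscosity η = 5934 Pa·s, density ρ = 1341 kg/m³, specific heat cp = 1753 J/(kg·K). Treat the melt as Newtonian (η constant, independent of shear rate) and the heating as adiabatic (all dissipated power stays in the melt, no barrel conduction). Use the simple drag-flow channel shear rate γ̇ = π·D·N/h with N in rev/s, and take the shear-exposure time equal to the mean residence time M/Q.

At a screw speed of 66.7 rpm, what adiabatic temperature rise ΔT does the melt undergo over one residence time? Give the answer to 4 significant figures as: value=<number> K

Q_s = Q / 3600 = 258.6 / 3600 = 0.0718333 kg/s
t_res = M / Q_s = 1.87 ÷ 0.0718333 = 26.0325 s
Convert to SI: D = 0.0547 m, h = 0.00911 m, N = 66.7/60 = 1.11167 rev/s
Shear rate: γ̇ = πDN/h = π·0.0547·1.11167/0.00911 = 20.9698 s⁻¹
ΔT = η·γ̇²·t_res/(ρ·cp) = [5934 × 20.9698² × 26.0325] / [1341 × 1753] = 28.8961 K

value=28.90 K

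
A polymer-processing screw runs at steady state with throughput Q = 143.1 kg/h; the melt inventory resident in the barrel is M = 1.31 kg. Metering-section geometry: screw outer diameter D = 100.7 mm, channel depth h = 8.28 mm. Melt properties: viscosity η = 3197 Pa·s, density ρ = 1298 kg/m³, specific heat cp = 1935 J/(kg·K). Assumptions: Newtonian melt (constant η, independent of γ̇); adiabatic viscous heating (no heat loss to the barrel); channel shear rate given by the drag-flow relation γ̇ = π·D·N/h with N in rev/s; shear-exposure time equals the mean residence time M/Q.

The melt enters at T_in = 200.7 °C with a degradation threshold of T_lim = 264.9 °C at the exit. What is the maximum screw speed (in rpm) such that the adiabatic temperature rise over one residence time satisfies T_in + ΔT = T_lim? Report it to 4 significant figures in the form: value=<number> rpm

value=61.43 rpm

Throughput in SI: Q_s = 143.1 kg/h ÷ 3600 s/h = 0.03975 kg/s
t_res = M / Q_s = 1.31 ÷ 0.03975 = 32.956 s
Convert to metres: D = 0.1007 m, h = 0.00828 m
ΔT_a = T_lim − T_in = 264.9 °C − 200.7 °C = 64.2 K
γ̇_max² = ΔT_a·ρ·cp / (η·t_res) = [64.2 × 1298 × 1935] / [3197 × 32.956] = 1530.43 s⁻²
γ̇_max = sqrt(1530.43) = 39.1207 s⁻¹
N_max = γ̇_max h / (πD) = 39.1207·0.00828/(π·0.1007) = 1.0239 rev/s → ×60 = 61.4341 rpm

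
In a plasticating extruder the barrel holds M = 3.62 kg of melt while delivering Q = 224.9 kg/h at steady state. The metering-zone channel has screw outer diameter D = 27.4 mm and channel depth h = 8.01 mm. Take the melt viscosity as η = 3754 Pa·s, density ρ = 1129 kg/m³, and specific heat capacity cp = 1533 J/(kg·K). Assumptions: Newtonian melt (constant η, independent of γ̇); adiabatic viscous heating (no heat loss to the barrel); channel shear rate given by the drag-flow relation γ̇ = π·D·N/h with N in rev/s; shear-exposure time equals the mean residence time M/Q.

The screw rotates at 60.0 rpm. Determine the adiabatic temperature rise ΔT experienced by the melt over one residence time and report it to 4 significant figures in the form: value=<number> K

Q_s = Q / 3600 = 224.9 / 3600 = 0.0624722 kg/s
Mean residence time: t_res = M/Q_s = 3.62 kg / 0.0624722 kg/s = 57.9458 s
Geometry in metres: D = 27.4 mm → 0.0274 m, h = 8.01 mm → 0.00801 m; screw speed N = 60.0 rpm = 1 rev/s
γ̇ = π D N / h = (π)(0.0274)(1) / 0.00801 = 10.7465 s⁻¹
ΔT = η·γ̇²·t_res/(ρ·cp) = [3754 × 10.7465² × 57.9458] / [1129 × 1533] = 14.515 K

value=14.51 K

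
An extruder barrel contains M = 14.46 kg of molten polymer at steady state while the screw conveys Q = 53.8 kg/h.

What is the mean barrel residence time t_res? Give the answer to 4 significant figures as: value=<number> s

value=967.6 s

Q_s = Q / 3600 = 53.8 / 3600 = 0.0149444 kg/s
t_res = M / Q_s = 14.46 ÷ 0.0149444 = 967.584 s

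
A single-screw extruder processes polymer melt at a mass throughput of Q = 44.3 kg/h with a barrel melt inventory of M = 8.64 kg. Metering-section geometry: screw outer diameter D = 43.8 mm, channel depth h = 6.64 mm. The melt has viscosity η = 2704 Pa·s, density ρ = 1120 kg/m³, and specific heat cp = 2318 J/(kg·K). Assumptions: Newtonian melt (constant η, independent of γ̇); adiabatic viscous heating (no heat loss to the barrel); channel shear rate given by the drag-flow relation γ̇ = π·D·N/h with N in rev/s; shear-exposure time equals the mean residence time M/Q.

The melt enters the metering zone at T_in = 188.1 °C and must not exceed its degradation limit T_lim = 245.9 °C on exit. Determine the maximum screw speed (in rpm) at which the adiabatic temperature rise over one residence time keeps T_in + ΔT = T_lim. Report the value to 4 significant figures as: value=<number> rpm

value=25.74 rpm

Convert throughput: Q = 44.3 kg/h = 44.3/3600 = 0.0123056 kg/s
t_res = M / Q_s = 8.64 ÷ 0.0123056 = 702.122 s
Convert to metres: D = 0.0438 m, h = 0.00664 m
Allowable rise: ΔT_a = T_lim − T_in = 245.9 − 188.1 = 57.8 K
γ̇_max² = ΔT_a·ρ·cp/(η·t_res) = 57.8·1120·2318/(2704·702.122) = 79.0388 s⁻²
γ̇_max = √79.0388 = 8.89037 s⁻¹
Solve γ̇ = πDN/h for N: N_max = γ̇_max·h/(π·D) = 8.89037 × 0.00664 / (π × 0.0438) = 0.429007 rev/s = 25.7404 rpm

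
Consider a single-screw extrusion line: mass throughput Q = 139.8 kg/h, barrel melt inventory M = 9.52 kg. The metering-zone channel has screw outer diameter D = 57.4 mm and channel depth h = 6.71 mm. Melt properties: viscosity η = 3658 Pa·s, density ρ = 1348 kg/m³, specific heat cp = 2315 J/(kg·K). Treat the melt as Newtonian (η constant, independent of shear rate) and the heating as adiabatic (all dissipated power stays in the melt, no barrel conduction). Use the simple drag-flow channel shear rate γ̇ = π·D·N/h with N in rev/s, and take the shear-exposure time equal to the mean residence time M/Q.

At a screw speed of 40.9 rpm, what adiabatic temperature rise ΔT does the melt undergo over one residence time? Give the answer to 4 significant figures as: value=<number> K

value=96.44 K

Convert throughput: Q = 139.8 kg/h = 139.8/3600 = 0.0388333 kg/s
t_res = M / Q_s = 9.52 / 0.0388333 = 245.15 s
Geometry in metres: D = 57.4 mm → 0.0574 m, h = 6.71 mm → 0.00671 m; screw speed N = 40.9 rpm = 0.681667 rev/s
γ̇ = π D N / h = (π)(0.0574)(0.681667) / 0.00671 = 18.3194 s⁻¹
ΔT = η·γ̇²·t_res / (ρ·cp) = 3658 · (18.3194)² · 245.15 / (1348 · 2315) = 96.4401 K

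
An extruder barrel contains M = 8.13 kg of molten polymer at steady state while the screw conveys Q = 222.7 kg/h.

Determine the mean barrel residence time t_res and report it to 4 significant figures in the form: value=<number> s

Convert throughput: Q = 222.7 kg/h = 222.7/3600 = 0.0618611 kg/s
t_res = M / Q_s = 8.13 ÷ 0.0618611 = 131.423 s

value=131.4 s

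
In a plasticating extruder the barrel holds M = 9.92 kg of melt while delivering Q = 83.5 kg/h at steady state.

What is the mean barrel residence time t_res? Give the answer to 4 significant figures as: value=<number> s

Convert throughput: Q = 83.5 kg/h = 83.5/3600 = 0.0231944 kg/s
Mean residence time: t_res = M/Q_s = 9.92 kg / 0.0231944 kg/s = 427.689 s

value=427.7 s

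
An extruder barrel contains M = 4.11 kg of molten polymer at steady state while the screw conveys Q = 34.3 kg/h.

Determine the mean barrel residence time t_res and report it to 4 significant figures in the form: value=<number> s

value=431.4 s

Throughput in SI: Q_s = 34.3 kg/h ÷ 3600 s/h = 0.00952778 kg/s
t_res = M / Q_s = 4.11 / 0.00952778 = 431.37 s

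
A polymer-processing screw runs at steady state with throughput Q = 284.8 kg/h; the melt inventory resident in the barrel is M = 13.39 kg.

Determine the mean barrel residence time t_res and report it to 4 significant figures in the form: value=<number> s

Convert throughput: Q = 284.8 kg/h = 284.8/3600 = 0.0791111 kg/s
t_res = M / Q_s = 13.39 ÷ 0.0791111 = 169.256 s

value=169.3 s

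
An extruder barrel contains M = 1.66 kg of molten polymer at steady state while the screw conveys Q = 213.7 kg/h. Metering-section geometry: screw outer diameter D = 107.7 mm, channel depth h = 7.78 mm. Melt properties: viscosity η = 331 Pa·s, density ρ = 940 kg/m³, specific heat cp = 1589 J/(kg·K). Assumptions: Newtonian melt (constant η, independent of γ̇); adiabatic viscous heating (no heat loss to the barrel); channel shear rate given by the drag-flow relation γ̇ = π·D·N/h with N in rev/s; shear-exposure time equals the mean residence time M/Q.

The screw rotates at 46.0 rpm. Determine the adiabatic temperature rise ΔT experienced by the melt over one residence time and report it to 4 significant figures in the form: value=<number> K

Throughput in SI: Q_s = 213.7 kg/h ÷ 3600 s/h = 0.0593611 kg/s
t_res = M / Q_s = 1.66 / 0.0593611 = 27.9644 s
Convert to SI: D = 0.1077 m, h = 0.00778 m, N = 46.0/60 = 0.766667 rev/s
Shear rate: γ̇ = πDN/h = π·0.1077·0.766667/0.00778 = 33.3421 s⁻¹
Adiabatic rise: ΔT = η γ̇² t_res / (ρ cp) = 331·(33.3421)²·27.9644 / (940·1589) = 6.88918 K

value=6.889 K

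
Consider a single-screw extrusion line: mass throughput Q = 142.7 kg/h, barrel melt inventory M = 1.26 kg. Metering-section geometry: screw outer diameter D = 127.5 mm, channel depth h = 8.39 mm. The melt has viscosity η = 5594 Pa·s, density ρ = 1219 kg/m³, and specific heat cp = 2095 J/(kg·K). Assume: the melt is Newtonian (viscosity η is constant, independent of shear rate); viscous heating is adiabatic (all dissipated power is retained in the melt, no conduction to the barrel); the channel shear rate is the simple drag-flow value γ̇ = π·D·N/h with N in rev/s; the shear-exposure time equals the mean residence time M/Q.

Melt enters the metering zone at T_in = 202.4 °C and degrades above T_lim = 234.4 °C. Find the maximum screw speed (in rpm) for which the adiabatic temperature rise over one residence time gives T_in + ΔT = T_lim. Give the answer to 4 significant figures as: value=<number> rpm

value=26.94 rpm

Throughput in SI: Q_s = 142.7 kg/h ÷ 3600 s/h = 0.0396389 kg/s
Mean residence time: t_res = M/Q_s = 1.26 kg / 0.0396389 kg/s = 31.787 s
Convert to metres: D = 0.1275 m, h = 0.00839 m
Allowable rise: ΔT_a = T_lim − T_in = 234.4 − 202.4 = 32 K
γ̇_max² = ΔT_a·ρ·cp/(η·t_res) = 32·1219·2095/(5594·31.787) = 459.585 s⁻²
γ̇_max = √459.585 = 21.4379 s⁻¹
N_max = γ̇_max h / (πD) = 21.4379·0.00839/(π·0.1275) = 0.44904 rev/s → ×60 = 26.9424 rpm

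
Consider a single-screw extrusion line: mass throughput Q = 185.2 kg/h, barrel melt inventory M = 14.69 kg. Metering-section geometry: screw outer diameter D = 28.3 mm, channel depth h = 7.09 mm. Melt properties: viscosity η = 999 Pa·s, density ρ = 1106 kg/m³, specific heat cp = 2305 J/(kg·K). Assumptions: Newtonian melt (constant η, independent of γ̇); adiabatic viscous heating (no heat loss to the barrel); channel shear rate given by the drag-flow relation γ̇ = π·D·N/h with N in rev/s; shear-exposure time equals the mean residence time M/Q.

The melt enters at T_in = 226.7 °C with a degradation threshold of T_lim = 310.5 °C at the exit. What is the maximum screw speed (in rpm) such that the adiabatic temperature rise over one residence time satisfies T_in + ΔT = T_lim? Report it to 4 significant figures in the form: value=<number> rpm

value=130.9 rpm

Throughput in SI: Q_s = 185.2 kg/h ÷ 3600 s/h = 0.0514444 kg/s
t_res = M / Q_s = 14.69 ÷ 0.0514444 = 285.551 s
Convert to metres: D = 0.0283 m, h = 0.00709 m
Allowable rise: ΔT_a = T_lim − T_in = 310.5 − 226.7 = 83.8 K
Invert ΔT = ηγ̇²t_res/(ρcp) for γ̇: γ̇_max² = ΔT_a ρ cp / (η t_res) = 83.8·1106·2305 / (999·285.551) = 748.896 s⁻²
Take the square root: γ̇_max = √(748.896) = 27.366 s⁻¹
N_max = γ̇_max·h / (π·D) = 27.366 · 0.00709 / (π · 0.0283) = 2.18233 rev/s = 130.94 rpm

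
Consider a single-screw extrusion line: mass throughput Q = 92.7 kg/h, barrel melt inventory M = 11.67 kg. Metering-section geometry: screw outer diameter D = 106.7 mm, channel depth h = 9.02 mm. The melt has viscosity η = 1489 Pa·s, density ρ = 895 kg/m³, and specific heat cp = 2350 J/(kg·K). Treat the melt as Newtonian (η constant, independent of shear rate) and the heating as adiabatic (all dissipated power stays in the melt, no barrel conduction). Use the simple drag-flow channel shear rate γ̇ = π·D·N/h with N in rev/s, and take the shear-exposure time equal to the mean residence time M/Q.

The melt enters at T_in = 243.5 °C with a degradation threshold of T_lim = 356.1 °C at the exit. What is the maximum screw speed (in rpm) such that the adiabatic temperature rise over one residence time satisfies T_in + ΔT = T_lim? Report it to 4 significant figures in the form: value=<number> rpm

value=30.25 rpm

Throughput in SI: Q_s = 92.7 kg/h ÷ 3600 s/h = 0.02575 kg/s
t_res = M / Q_s = 11.67 / 0.02575 = 453.204 s
D = 106.7 mm = 0.1067 m;  h = 9.02 mm = 0.00902 m
Allowable rise: ΔT_a = T_lim − T_in = 356.1 − 243.5 = 112.6 K
Invert ΔT = ηγ̇²t_res/(ρcp) for γ̇: γ̇_max² = ΔT_a ρ cp / (η t_res) = 112.6·895·2350 / (1489·453.204) = 350.947 s⁻²
Take the square root: γ̇_max = √(350.947) = 18.7336 s⁻¹
N_max = γ̇_max h / (πD) = 18.7336·0.00902/(π·0.1067) = 0.504095 rev/s → ×60 = 30.2457 rpm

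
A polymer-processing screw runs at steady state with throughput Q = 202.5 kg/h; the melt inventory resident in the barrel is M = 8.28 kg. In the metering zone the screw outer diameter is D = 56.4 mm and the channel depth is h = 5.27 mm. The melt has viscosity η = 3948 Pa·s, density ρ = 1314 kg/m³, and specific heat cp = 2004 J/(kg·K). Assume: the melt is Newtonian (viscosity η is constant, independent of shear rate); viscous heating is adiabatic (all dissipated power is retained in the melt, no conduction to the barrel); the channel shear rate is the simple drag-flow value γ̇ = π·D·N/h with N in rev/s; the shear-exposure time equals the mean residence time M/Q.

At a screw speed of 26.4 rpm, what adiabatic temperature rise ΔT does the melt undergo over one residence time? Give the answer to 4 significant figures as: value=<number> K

Q_s = Q / 3600 = 202.5 / 3600 = 0.05625 kg/s
Mean residence time: t_res = M/Q_s = 8.28 kg / 0.05625 kg/s = 147.2 s
Convert to SI: D = 0.0564 m, h = 0.00527 m, N = 26.4/60 = 0.44 rev/s
Shear rate: γ̇ = πDN/h = π·0.0564·0.44/0.00527 = 14.7935 s⁻¹
Adiabatic rise: ΔT = η γ̇² t_res / (ρ cp) = 3948·(14.7935)²·147.2 / (1314·2004) = 48.2985 K

value=48.30 K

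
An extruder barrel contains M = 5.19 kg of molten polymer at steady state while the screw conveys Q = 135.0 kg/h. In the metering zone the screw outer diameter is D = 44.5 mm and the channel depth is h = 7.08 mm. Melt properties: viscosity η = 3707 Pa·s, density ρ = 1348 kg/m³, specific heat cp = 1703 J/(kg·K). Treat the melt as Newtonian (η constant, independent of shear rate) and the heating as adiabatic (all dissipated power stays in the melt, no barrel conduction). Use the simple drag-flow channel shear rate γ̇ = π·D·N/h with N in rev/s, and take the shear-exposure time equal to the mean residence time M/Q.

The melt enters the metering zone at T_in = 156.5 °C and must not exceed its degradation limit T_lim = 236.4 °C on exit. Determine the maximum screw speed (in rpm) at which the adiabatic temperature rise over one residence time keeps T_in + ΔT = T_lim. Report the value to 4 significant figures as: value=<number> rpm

value=57.45 rpm

Q_s = Q / 3600 = 135.0 / 3600 = 0.0375 kg/s
Mean residence time: t_res = M/Q_s = 5.19 kg / 0.0375 kg/s = 138.4 s
Convert to metres: D = 0.0445 m, h = 0.00708 m
ΔT_a = T_lim − T_in = 236.4 °C − 156.5 °C = 79.9 K
γ̇_max² = ΔT_a·ρ·cp / (η·t_res) = [79.9 × 1348 × 1703] / [3707 × 138.4] = 357.514 s⁻²
γ̇_max = sqrt(357.514) = 18.908 s⁻¹
Solve γ̇ = πDN/h for N: N_max = γ̇_max·h/(π·D) = 18.908 × 0.00708 / (π × 0.0445) = 0.957568 rev/s = 57.4541 rpm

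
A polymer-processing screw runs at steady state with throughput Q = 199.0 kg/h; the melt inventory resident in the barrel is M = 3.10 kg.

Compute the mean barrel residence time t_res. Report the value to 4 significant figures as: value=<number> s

value=56.08 s

Throughput in SI: Q_s = 199.0 kg/h ÷ 3600 s/h = 0.0552778 kg/s
Mean residence time: t_res = M/Q_s = 3.10 kg / 0.0552778 kg/s = 56.0804 s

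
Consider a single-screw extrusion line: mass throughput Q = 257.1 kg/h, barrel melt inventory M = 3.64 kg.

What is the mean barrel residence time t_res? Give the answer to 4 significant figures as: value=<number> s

value=50.97 s

Convert throughput: Q = 257.1 kg/h = 257.1/3600 = 0.0714167 kg/s
Mean residence time: t_res = M/Q_s = 3.64 kg / 0.0714167 kg/s = 50.9685 s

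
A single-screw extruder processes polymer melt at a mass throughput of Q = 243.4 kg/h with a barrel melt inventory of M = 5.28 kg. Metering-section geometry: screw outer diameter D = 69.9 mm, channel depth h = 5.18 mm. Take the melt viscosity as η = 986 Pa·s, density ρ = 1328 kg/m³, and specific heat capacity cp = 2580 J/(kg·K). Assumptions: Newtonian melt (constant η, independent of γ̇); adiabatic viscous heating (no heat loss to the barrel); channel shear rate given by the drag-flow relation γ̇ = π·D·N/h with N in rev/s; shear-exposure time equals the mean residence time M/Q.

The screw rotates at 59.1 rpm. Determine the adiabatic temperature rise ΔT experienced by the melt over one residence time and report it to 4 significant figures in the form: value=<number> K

Q_s = Q / 3600 = 243.4 / 3600 = 0.0676111 kg/s
t_res = M / Q_s = 5.28 ÷ 0.0676111 = 78.0937 s
D = 69.9 mm = 0.0699 m;  h = 5.18 mm = 0.00518 m;  N = 59.1 rpm / 60 = 0.985 rev/s
γ̇ = π D N / h = (π)(0.0699)(0.985) / 0.00518 = 41.7574 s⁻¹
Adiabatic rise: ΔT = η γ̇² t_res / (ρ cp) = 986·(41.7574)²·78.0937 / (1328·2580) = 39.187 K

value=39.19 K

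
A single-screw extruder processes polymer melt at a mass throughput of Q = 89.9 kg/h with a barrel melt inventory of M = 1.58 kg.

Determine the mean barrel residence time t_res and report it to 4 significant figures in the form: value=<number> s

value=63.27 s

Convert throughput: Q = 89.9 kg/h = 89.9/3600 = 0.0249722 kg/s
t_res = M / Q_s = 1.58 / 0.0249722 = 63.2703 s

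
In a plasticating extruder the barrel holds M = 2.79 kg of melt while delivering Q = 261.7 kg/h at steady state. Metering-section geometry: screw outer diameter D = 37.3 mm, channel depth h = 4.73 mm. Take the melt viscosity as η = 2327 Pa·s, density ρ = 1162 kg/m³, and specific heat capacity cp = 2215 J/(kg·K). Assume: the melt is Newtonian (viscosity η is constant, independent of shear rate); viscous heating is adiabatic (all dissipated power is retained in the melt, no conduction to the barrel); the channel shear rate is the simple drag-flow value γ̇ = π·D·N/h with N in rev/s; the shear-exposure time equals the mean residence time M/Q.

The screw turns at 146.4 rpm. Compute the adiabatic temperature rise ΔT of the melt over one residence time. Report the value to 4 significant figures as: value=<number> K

Throughput in SI: Q_s = 261.7 kg/h ÷ 3600 s/h = 0.0726944 kg/s
Mean residence time: t_res = M/Q_s = 2.79 kg / 0.0726944 kg/s = 38.3798 s
D = 37.3 mm = 0.0373 m;  h = 4.73 mm = 0.00473 m;  N = 146.4 rpm / 60 = 2.44 rev/s
γ̇ = π D N / h = (π)(0.0373)(2.44) / 0.00473 = 60.4488 s⁻¹
ΔT = η·γ̇²·t_res / (ρ·cp) = 2327 · (60.4488)² · 38.3798 / (1162 · 2215) = 126.793 K

value=126.8 K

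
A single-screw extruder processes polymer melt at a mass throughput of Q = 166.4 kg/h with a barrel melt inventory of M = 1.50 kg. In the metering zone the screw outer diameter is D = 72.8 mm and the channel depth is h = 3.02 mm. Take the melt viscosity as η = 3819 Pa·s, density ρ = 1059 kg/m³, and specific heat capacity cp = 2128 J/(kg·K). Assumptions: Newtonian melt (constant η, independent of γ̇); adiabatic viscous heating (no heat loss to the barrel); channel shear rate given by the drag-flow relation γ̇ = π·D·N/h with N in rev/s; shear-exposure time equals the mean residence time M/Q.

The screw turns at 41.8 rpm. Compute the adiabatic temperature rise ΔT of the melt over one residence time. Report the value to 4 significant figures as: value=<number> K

Q_s = Q / 3600 = 166.4 / 3600 = 0.0462222 kg/s
t_res = M / Q_s = 1.50 ÷ 0.0462222 = 32.4519 s
D = 72.8 mm = 0.0728 m;  h = 3.02 mm = 0.00302 m;  N = 41.8 rpm / 60 = 0.696667 rev/s
γ̇ = π D N / h = (π)(0.0728)(0.696667) / 0.00302 = 52.7593 s⁻¹
ΔT = η·γ̇²·t_res/(ρ·cp) = [3819 × 52.7593² × 32.4519] / [1059 × 2128] = 153.081 K

value=153.1 K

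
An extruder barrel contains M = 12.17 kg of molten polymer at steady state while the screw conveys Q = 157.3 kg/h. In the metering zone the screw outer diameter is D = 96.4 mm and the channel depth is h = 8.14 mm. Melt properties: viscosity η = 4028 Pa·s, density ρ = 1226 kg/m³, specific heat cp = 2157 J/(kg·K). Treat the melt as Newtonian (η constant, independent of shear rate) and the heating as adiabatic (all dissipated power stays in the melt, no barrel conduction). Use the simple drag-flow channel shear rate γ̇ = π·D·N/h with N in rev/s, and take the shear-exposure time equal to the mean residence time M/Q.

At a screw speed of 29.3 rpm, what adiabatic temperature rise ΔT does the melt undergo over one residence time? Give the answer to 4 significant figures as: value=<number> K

value=140.0 K

Convert throughput: Q = 157.3 kg/h = 157.3/3600 = 0.0436944 kg/s
t_res = M / Q_s = 12.17 / 0.0436944 = 278.525 s
Geometry in metres: D = 96.4 mm → 0.0964 m, h = 8.14 mm → 0.00814 m; screw speed N = 29.3 rpm = 0.488333 rev/s
Shear rate: γ̇ = πDN/h = π·0.0964·0.488333/0.00814 = 18.1685 s⁻¹
Adiabatic rise: ΔT = η γ̇² t_res / (ρ cp) = 4028·(18.1685)²·278.525 / (1226·2157) = 140.04 K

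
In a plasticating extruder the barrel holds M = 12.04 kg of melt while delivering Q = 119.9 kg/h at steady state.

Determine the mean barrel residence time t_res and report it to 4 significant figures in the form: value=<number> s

Convert throughput: Q = 119.9 kg/h = 119.9/3600 = 0.0333056 kg/s
t_res = M / Q_s = 12.04 / 0.0333056 = 361.501 s

value=361.5 s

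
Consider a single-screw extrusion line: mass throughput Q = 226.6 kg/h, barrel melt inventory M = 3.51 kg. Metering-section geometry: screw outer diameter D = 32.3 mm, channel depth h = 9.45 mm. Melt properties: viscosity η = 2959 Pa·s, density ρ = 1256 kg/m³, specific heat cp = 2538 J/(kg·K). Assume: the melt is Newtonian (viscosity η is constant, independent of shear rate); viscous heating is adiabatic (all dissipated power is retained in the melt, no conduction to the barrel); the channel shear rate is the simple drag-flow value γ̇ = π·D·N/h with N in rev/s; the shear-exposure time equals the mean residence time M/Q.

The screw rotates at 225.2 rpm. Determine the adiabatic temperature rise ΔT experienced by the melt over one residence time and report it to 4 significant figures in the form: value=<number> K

Q_s = Q / 3600 = 226.6 / 3600 = 0.0629444 kg/s
t_res = M / Q_s = 3.51 / 0.0629444 = 55.7635 s
D = 32.3 mm = 0.0323 m;  h = 9.45 mm = 0.00945 m;  N = 225.2 rpm / 60 = 3.75333 rev/s
γ̇ = π·D·N / h = π · 0.0323 · 3.75333 / 0.00945 = 40.303 s⁻¹
Adiabatic rise: ΔT = η γ̇² t_res / (ρ cp) = 2959·(40.303)²·55.7635 / (1256·2538) = 84.0793 K

value=84.08 K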